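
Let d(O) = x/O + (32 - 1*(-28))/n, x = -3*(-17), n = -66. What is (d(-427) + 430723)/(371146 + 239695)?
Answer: 2023101100/2869120177 ≈ 0.70513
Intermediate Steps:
x = 51
d(O) = -10/11 + 51/O (d(O) = 51/O + (32 - 1*(-28))/(-66) = 51/O + (32 + 28)*(-1/66) = 51/O + 60*(-1/66) = 51/O - 10/11 = -10/11 + 51/O)
(d(-427) + 430723)/(371146 + 239695) = ((-10/11 + 51/(-427)) + 430723)/(371146 + 239695) = ((-10/11 + 51*(-1/427)) + 430723)/610841 = ((-10/11 - 51/427) + 430723)*(1/610841) = (-4831/4697 + 430723)*(1/610841) = (2023101100/4697)*(1/610841) = 2023101100/2869120177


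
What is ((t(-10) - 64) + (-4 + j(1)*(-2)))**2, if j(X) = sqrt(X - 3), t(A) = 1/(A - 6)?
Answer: 1183873/256 + 1089*I*sqrt(2)/4 ≈ 4624.5 + 385.02*I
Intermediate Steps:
t(A) = 1/(-6 + A)
j(X) = sqrt(-3 + X)
((t(-10) - 64) + (-4 + j(1)*(-2)))**2 = ((1/(-6 - 10) - 64) + (-4 + sqrt(-3 + 1)*(-2)))**2 = ((1/(-16) - 64) + (-4 + sqrt(-2)*(-2)))**2 = ((-1/16 - 64) + (-4 + (I*sqrt(2))*(-2)))**2 = (-1025/16 + (-4 - 2*I*sqrt(2)))**2 = (-1089/16 - 2*I*sqrt(2))**2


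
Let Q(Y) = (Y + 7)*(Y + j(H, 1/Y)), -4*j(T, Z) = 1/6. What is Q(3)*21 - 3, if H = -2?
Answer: 2473/4 ≈ 618.25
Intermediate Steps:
j(T, Z) = -1/24 (j(T, Z) = -¼/6 = -¼*⅙ = -1/24)
Q(Y) = (7 + Y)*(-1/24 + Y) (Q(Y) = (Y + 7)*(Y - 1/24) = (7 + Y)*(-1/24 + Y))
Q(3)*21 - 3 = (-7/24 + 3² + (167/24)*3)*21 - 3 = (-7/24 + 9 + 167/8)*21 - 3 = (355/12)*21 - 3 = 2485/4 - 3 = 2473/4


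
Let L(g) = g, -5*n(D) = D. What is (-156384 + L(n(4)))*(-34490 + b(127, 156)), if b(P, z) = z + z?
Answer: 26724598472/5 ≈ 5.3449e+9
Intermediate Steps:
n(D) = -D/5
b(P, z) = 2*z
(-156384 + L(n(4)))*(-34490 + b(127, 156)) = (-156384 - ⅕*4)*(-34490 + 2*156) = (-156384 - ⅘)*(-34490 + 312) = -781924/5*(-34178) = 26724598472/5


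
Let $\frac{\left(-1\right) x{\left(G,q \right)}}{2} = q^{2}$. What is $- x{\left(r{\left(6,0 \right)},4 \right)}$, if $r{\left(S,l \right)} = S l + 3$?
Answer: $32$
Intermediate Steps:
$r{\left(S,l \right)} = 3 + S l$
$x{\left(G,q \right)} = - 2 q^{2}$
$- x{\left(r{\left(6,0 \right)},4 \right)} = - \left(-2\right) 4^{2} = - \left(-2\right) 16 = \left(-1\right) \left(-32\right) = 32$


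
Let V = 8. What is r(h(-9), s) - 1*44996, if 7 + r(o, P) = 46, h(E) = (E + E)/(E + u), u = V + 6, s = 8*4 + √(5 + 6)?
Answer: -44957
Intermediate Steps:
s = 32 + √11 ≈ 35.317
u = 14 (u = 8 + 6 = 14)
h(E) = 2*E/(14 + E) (h(E) = (E + E)/(E + 14) = (2*E)/(14 + E) = 2*E/(14 + E))
r(o, P) = 39 (r(o, P) = -7 + 46 = 39)
r(h(-9), s) - 1*44996 = 39 - 1*44996 = 39 - 44996 = -44957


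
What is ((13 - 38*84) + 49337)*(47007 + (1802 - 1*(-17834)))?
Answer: 3076107594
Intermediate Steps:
((13 - 38*84) + 49337)*(47007 + (1802 - 1*(-17834))) = ((13 - 3192) + 49337)*(47007 + (1802 + 17834)) = (-3179 + 49337)*(47007 + 19636) = 46158*66643 = 3076107594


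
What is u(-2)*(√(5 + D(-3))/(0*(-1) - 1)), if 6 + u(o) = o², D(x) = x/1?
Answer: 2*√2 ≈ 2.8284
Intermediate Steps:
D(x) = x (D(x) = x*1 = x)
u(o) = -6 + o²
u(-2)*(√(5 + D(-3))/(0*(-1) - 1)) = (-6 + (-2)²)*(√(5 - 3)/(0*(-1) - 1)) = (-6 + 4)*(√2/(0 - 1)) = -2*√2/(-1) = -2*√2*(-1) = -(-2)*√2 = 2*√2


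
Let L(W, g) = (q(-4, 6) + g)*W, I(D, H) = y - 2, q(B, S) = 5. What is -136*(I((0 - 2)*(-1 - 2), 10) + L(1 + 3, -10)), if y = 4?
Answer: 2448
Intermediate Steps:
I(D, H) = 2 (I(D, H) = 4 - 2 = 2)
L(W, g) = W*(5 + g) (L(W, g) = (5 + g)*W = W*(5 + g))
-136*(I((0 - 2)*(-1 - 2), 10) + L(1 + 3, -10)) = -136*(2 + (1 + 3)*(5 - 10)) = -136*(2 + 4*(-5)) = -136*(2 - 20) = -136*(-18) = 2448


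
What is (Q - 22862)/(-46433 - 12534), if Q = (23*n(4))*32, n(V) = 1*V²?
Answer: 11086/58967 ≈ 0.18800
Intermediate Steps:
n(V) = V²
Q = 11776 (Q = (23*4²)*32 = (23*16)*32 = 368*32 = 11776)
(Q - 22862)/(-46433 - 12534) = (11776 - 22862)/(-46433 - 12534) = -11086/(-58967) = -11086*(-1/58967) = 11086/58967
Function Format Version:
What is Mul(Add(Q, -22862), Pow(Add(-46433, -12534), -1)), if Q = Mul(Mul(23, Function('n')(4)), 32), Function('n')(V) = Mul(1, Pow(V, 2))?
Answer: Rational(11086, 58967) ≈ 0.18800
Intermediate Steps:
Function('n')(V) = Pow(V, 2)
Q = 11776 (Q = Mul(Mul(23, Pow(4, 2)), 32) = Mul(Mul(23, 16), 32) = Mul(368, 32) = 11776)
Mul(Add(Q, -22862), Pow(Add(-46433, -12534), -1)) = Mul(Add(11776, -22862), Pow(Add(-46433, -12534), -1)) = Mul(-11086, Pow(-58967, -1)) = Mul(-11086, Rational(-1, 58967)) = Rational(11086, 58967)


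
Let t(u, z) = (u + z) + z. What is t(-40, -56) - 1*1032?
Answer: -1184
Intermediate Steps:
t(u, z) = u + 2*z
t(-40, -56) - 1*1032 = (-40 + 2*(-56)) - 1*1032 = (-40 - 112) - 1032 = -152 - 1032 = -1184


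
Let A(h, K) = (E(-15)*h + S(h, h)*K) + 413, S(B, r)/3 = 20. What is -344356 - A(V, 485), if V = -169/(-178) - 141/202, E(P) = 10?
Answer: -3360731041/8989 ≈ -3.7387e+5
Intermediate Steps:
S(B, r) = 60 (S(B, r) = 3*20 = 60)
V = 2260/8989 (V = -169*(-1/178) - 141*1/202 = 169/178 - 141/202 = 2260/8989 ≈ 0.25142)
A(h, K) = 413 + 10*h + 60*K (A(h, K) = (10*h + 60*K) + 413 = 413 + 10*h + 60*K)
-344356 - A(V, 485) = -344356 - (413 + 10*(2260/8989) + 60*485) = -344356 - (413 + 22600/8989 + 29100) = -344356 - 1*265314957/8989 = -344356 - 265314957/8989 = -3360731041/8989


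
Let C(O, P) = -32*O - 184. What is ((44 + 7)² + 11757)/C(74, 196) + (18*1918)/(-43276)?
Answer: -88682757/13805044 ≈ -6.4239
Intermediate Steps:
C(O, P) = -184 - 32*O
((44 + 7)² + 11757)/C(74, 196) + (18*1918)/(-43276) = ((44 + 7)² + 11757)/(-184 - 32*74) + (18*1918)/(-43276) = (51² + 11757)/(-184 - 2368) + 34524*(-1/43276) = (2601 + 11757)/(-2552) - 8631/10819 = 14358*(-1/2552) - 8631/10819 = -7179/1276 - 8631/10819 = -88682757/13805044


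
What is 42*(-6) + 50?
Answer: -202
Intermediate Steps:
42*(-6) + 50 = -252 + 50 = -202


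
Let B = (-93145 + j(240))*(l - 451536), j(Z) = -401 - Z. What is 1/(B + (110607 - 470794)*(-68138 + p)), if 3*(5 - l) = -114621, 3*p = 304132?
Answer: 3/80374886726 ≈ 3.7325e-11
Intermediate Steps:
p = 304132/3 (p = (1/3)*304132 = 304132/3 ≈ 1.0138e+5)
l = 38212 (l = 5 - 1/3*(-114621) = 5 + 38207 = 38212)
B = 38764004664 (B = (-93145 + (-401 - 1*240))*(38212 - 451536) = (-93145 + (-401 - 240))*(-413324) = (-93145 - 641)*(-413324) = -93786*(-413324) = 38764004664)
1/(B + (110607 - 470794)*(-68138 + p)) = 1/(38764004664 + (110607 - 470794)*(-68138 + 304132/3)) = 1/(38764004664 - 360187*99718/3) = 1/(38764004664 - 35917127266/3) = 1/(80374886726/3) = 3/80374886726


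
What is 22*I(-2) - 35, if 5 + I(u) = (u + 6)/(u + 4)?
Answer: -101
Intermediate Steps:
I(u) = -5 + (6 + u)/(4 + u) (I(u) = -5 + (u + 6)/(u + 4) = -5 + (6 + u)/(4 + u))
22*I(-2) - 35 = 22*(2*(-7 - 2*(-2))/(4 - 2)) - 35 = 22*(2*(-7 + 4)/2) - 35 = 22*(2*(½)*(-3)) - 35 = 22*(-3) - 35 = -66 - 35 = -101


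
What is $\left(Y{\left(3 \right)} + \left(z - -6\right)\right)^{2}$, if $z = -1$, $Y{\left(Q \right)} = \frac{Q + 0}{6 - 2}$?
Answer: $\frac{529}{16} \approx 33.063$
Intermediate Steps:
$Y{\left(Q \right)} = \frac{Q}{4}$
$\left(Y{\left(3 \right)} + \left(z - -6\right)\right)^{2} = \left(\frac{1}{4} \cdot 3 - -5\right)^{2} = \left(\frac{3}{4} + \left(-1 + 6\right)\right)^{2} = \left(\frac{3}{4} + 5\right)^{2} = \left(\frac{23}{4}\right)^{2} = \frac{529}{16}$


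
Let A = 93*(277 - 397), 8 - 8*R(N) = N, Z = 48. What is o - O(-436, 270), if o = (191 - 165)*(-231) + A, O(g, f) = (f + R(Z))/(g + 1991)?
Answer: -5338679/311 ≈ -17166.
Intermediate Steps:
R(N) = 1 - N/8
O(g, f) = (-5 + f)/(1991 + g) (O(g, f) = (f + (1 - 1/8*48))/(g + 1991) = (f + (1 - 6))/(1991 + g) = (f - 5)/(1991 + g) = (-5 + f)/(1991 + g))
A = -11160 (A = 93*(-120) = -11160)
o = -17166 (o = (191 - 165)*(-231) - 11160 = 26*(-231) - 11160 = -6006 - 11160 = -17166)
o - O(-436, 270) = -17166 - (-5 + 270)/(1991 - 436) = -17166 - 265/1555 = -17166 - 1*53/311 = -17166 - 53/311 = -5338679/311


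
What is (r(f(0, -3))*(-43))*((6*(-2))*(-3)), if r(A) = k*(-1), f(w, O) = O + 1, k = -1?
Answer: -1548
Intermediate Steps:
f(w, O) = 1 + O
r(A) = 1 (r(A) = -1*(-1) = 1)
(r(f(0, -3))*(-43))*((6*(-2))*(-3)) = (1*(-43))*((6*(-2))*(-3)) = -(-516)*(-3) = -43*36 = -1548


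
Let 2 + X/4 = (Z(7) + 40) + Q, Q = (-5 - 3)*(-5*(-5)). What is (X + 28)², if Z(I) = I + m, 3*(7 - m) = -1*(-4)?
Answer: 2917264/9 ≈ 3.2414e+5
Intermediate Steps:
Q = -200 (Q = -8*25 = -200)
m = 17/3 (m = 7 - (-1)*(-4)/3 = 7 - ⅓*4 = 7 - 4/3 = 17/3 ≈ 5.6667)
Z(I) = 17/3 + I (Z(I) = I + 17/3 = 17/3 + I)
X = -1792/3 (X = -8 + 4*(((17/3 + 7) + 40) - 200) = -8 + 4*((38/3 + 40) - 200) = -8 + 4*(158/3 - 200) = -8 + 4*(-442/3) = -8 - 1768/3 = -1792/3 ≈ -597.33)
(X + 28)² = (-1792/3 + 28)² = (-1708/3)² = 2917264/9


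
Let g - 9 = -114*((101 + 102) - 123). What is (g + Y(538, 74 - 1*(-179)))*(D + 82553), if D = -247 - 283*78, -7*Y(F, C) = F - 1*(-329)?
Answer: -3893637408/7 ≈ -5.5623e+8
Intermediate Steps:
g = -9111 (g = 9 - 114*((101 + 102) - 123) = 9 - 114*(203 - 123) = 9 - 114*80 = 9 - 9120 = -9111)
Y(F, C) = -47 - F/7 (Y(F, C) = -(F - 1*(-329))/7 = -(F + 329)/7 = -(329 + F)/7 = -47 - F/7)
D = -22321 (D = -247 - 22074 = -22321)
(g + Y(538, 74 - 1*(-179)))*(D + 82553) = (-9111 + (-47 - ⅐*538))*(-22321 + 82553) = (-9111 + (-47 - 538/7))*60232 = (-9111 - 867/7)*60232 = -64644/7*60232 = -3893637408/7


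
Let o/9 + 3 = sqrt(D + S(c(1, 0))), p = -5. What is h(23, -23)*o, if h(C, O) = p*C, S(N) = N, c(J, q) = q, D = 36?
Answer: -3105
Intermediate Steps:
o = 27 (o = -27 + 9*sqrt(36 + 0) = -27 + 9*sqrt(36) = -27 + 9*6 = -27 + 54 = 27)
h(C, O) = -5*C
h(23, -23)*o = -5*23*27 = -115*27 = -3105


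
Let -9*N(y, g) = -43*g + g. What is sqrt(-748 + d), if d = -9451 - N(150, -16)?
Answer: I*sqrt(91119)/3 ≈ 100.62*I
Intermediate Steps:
N(y, g) = 14*g/3 (N(y, g) = -(-43*g + g)/9 = -(-14)*g/3 = 14*g/3)
d = -28129/3 (d = -9451 - 14*(-16)/3 = -9451 - 1*(-224/3) = -9451 + 224/3 = -28129/3 ≈ -9376.3)
sqrt(-748 + d) = sqrt(-748 - 28129/3) = sqrt(-30373/3) = I*sqrt(91119)/3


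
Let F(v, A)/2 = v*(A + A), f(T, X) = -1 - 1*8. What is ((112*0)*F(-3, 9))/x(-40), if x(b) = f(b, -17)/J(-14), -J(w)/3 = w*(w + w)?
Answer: 0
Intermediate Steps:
f(T, X) = -9 (f(T, X) = -1 - 8 = -9)
J(w) = -6*w² (J(w) = -3*w*(w + w) = -3*w*2*w = -6*w²)
F(v, A) = 4*A*v (F(v, A) = 2*(v*(A + A)) = 2*(v*(2*A)) = 2*(2*A*v) = 4*A*v)
x(b) = 3/392 (x(b) = -9/((-6*(-14)²)) = -9/((-6*196)) = -9/(-1176) = -9*(-1/1176) = 3/392)
((112*0)*F(-3, 9))/x(-40) = ((112*0)*(4*9*(-3)))/(3/392) = (0*(-108))*(392/3) = 0*(392/3) = 0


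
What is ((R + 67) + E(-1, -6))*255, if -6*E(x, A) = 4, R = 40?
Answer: 27115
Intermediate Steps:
E(x, A) = -2/3 (E(x, A) = -1/6*4 = -2/3)
((R + 67) + E(-1, -6))*255 = ((40 + 67) - 2/3)*255 = (107 - 2/3)*255 = (319/3)*255 = 27115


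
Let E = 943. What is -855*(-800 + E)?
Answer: -122265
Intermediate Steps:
-855*(-800 + E) = -855*(-800 + 943) = -855*143 = -122265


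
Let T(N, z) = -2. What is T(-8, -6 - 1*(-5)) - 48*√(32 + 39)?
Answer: -2 - 48*√71 ≈ -406.46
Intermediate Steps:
T(-8, -6 - 1*(-5)) - 48*√(32 + 39) = -2 - 48*√(32 + 39) = -2 - 48*√71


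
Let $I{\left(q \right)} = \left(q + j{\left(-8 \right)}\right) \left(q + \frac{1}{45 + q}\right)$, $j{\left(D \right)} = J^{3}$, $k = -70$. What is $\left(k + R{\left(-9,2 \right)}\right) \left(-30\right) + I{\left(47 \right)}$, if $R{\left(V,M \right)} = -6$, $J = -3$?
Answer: $\frac{74065}{23} \approx 3220.2$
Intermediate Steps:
$j{\left(D \right)} = -27$ ($j{\left(D \right)} = \left(-3\right)^{3} = -27$)
$I{\left(q \right)} = \left(-27 + q\right) \left(q + \frac{1}{45 + q}\right)$ ($I{\left(q \right)} = \left(q - 27\right) \left(q + \frac{1}{45 + q}\right) = \left(-27 + q\right) \left(q + \frac{1}{45 + q}\right)$)
$\left(k + R{\left(-9,2 \right)}\right) \left(-30\right) + I{\left(47 \right)} = \left(-70 - 6\right) \left(-30\right) + \frac{-27 + 47^{3} - 57058 + 18 \cdot 47^{2}}{45 + 47} = \left(-76\right) \left(-30\right) + \frac{-27 + 103823 - 57058 + 18 \cdot 2209}{92} = 2280 + \frac{-27 + 103823 - 57058 + 39762}{92} = 2280 + \frac{1}{92} \cdot 86500 = 2280 + \frac{21625}{23} = \frac{74065}{23}$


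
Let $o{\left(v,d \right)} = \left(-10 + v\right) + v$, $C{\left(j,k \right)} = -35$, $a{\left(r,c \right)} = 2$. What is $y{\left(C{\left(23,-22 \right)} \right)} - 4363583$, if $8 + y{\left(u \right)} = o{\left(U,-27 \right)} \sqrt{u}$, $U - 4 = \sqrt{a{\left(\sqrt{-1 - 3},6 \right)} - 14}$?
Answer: $-4363591 - 4 \sqrt{105} - 2 i \sqrt{35} \approx -4.3636 \cdot 10^{6} - 11.832 i$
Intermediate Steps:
$U = 4 + 2 i \sqrt{3}$ ($U = 4 + \sqrt{2 - 14} = 4 + \sqrt{-12} = 4 + 2 i \sqrt{3} \approx 4.0 + 3.4641 i$)
$o{\left(v,d \right)} = -10 + 2 v$
$y{\left(u \right)} = -8 + \sqrt{u} \left(-2 + 4 i \sqrt{3}\right)$ ($y{\left(u \right)} = -8 + \left(-10 + 2 \left(4 + 2 i \sqrt{3}\right)\right) \sqrt{u} = -8 + \left(-10 + \left(8 + 4 i \sqrt{3}\right)\right) \sqrt{u} = -8 + \left(-2 + 4 i \sqrt{3}\right) \sqrt{u} = -8 + \sqrt{u} \left(-2 + 4 i \sqrt{3}\right)$)
$y{\left(C{\left(23,-22 \right)} \right)} - 4363583 = \left(-8 + 2 \sqrt{-35} \left(-1 + 2 i \sqrt{3}\right)\right) - 4363583 = \left(-8 + 2 i \sqrt{35} \left(-1 + 2 i \sqrt{3}\right)\right) - 4363583 = -4363591 + 2 i \sqrt{35} \left(-1 + 2 i \sqrt{3}\right)$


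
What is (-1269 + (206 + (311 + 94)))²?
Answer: 432964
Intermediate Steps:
(-1269 + (206 + (311 + 94)))² = (-1269 + (206 + 405))² = (-1269 + 611)² = (-658)² = 432964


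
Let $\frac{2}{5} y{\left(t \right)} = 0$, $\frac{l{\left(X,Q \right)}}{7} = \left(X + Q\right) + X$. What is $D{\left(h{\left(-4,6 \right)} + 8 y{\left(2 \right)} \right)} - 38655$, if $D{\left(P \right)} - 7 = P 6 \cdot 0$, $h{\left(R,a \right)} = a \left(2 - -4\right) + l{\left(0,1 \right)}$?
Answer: $-38648$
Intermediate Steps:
$l{\left(X,Q \right)} = 7 Q + 14 X$ ($l{\left(X,Q \right)} = 7 \left(\left(X + Q\right) + X\right) = 7 \left(\left(Q + X\right) + X\right) = 7 \left(Q + 2 X\right) = 7 Q + 14 X$)
$h{\left(R,a \right)} = 7 + 6 a$ ($h{\left(R,a \right)} = a \left(2 - -4\right) + \left(7 \cdot 1 + 14 \cdot 0\right) = a \left(2 + 4\right) + \left(7 + 0\right) = a 6 + 7 = 6 a + 7 = 7 + 6 a$)
$y{\left(t \right)} = 0$ ($y{\left(t \right)} = \frac{5}{2} \cdot 0 = 0$)
$D{\left(P \right)} = 7$ ($D{\left(P \right)} = 7 + P 6 \cdot 0 = 7 + 6 P 0 = 7 + 0 = 7$)
$D{\left(h{\left(-4,6 \right)} + 8 y{\left(2 \right)} \right)} - 38655 = 7 - 38655 = -38648$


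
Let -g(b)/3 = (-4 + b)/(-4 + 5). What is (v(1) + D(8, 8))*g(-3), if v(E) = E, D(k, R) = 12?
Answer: 273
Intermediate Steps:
g(b) = 12 - 3*b (g(b) = -3*(-4 + b)/(-4 + 5) = -3*(-4 + b)/1 = -3*(-4 + b) = 12 - 3*b)
(v(1) + D(8, 8))*g(-3) = (1 + 12)*(12 - 3*(-3)) = 13*(12 + 9) = 13*21 = 273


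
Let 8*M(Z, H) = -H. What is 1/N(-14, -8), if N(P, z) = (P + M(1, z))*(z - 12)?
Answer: 1/260 ≈ 0.0038462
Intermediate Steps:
M(Z, H) = -H/8 (M(Z, H) = (-H)/8 = -H/8)
N(P, z) = (-12 + z)*(P - z/8) (N(P, z) = (P - z/8)*(z - 12) = (P - z/8)*(-12 + z) = (-12 + z)*(P - z/8))
1/N(-14, -8) = 1/(-12*(-14) - ⅛*(-8)² + (3/2)*(-8) - 14*(-8)) = 1/(168 - ⅛*64 - 12 + 112) = 1/(168 - 8 - 12 + 112) = 1/260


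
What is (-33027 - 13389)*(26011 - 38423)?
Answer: 576115392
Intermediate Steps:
(-33027 - 13389)*(26011 - 38423) = -46416*(-12412) = 576115392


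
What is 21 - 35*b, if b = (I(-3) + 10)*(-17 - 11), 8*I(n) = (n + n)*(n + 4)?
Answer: 9086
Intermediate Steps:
I(n) = n*(4 + n)/4 (I(n) = ((n + n)*(n + 4))/8 = ((2*n)*(4 + n))/8 = (2*n*(4 + n))/8 = n*(4 + n)/4)
b = -259 (b = ((1/4)*(-3)*(4 - 3) + 10)*(-17 - 11) = ((1/4)*(-3)*1 + 10)*(-28) = (-3/4 + 10)*(-28) = (37/4)*(-28) = -259)
21 - 35*b = 21 - 35*(-259) = 21 + 9065 = 9086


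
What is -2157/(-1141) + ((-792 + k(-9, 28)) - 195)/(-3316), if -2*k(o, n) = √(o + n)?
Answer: 8278779/3783556 + √19/6632 ≈ 2.1888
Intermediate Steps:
k(o, n) = -√(n + o)/2 (k(o, n) = -√(o + n)/2 = -√(n + o)/2)
-2157/(-1141) + ((-792 + k(-9, 28)) - 195)/(-3316) = -2157/(-1141) + ((-792 - √(28 - 9)/2) - 195)/(-3316) = -2157*(-1/1141) + ((-792 - √19/2) - 195)*(-1/3316) = 2157/1141 + (-987 - √19/2)*(-1/3316) = 2157/1141 + (987/3316 + √19/6632) = 8278779/3783556 + √19/6632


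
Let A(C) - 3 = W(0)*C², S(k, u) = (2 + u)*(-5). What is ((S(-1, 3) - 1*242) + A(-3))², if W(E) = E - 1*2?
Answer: 79524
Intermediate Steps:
S(k, u) = -10 - 5*u
W(E) = -2 + E (W(E) = E - 2 = -2 + E)
A(C) = 3 - 2*C² (A(C) = 3 + (-2 + 0)*C² = 3 - 2*C²)
((S(-1, 3) - 1*242) + A(-3))² = (((-10 - 5*3) - 1*242) + (3 - 2*(-3)²))² = (((-10 - 15) - 242) + (3 - 2*9))² = ((-25 - 242) + (3 - 18))² = (-267 - 15)² = (-282)² = 79524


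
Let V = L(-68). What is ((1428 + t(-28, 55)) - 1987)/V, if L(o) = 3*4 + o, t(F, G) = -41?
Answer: 75/7 ≈ 10.714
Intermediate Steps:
L(o) = 12 + o
V = -56 (V = 12 - 68 = -56)
((1428 + t(-28, 55)) - 1987)/V = ((1428 - 41) - 1987)/(-56) = (1387 - 1987)*(-1/56) = -600*(-1/56) = 75/7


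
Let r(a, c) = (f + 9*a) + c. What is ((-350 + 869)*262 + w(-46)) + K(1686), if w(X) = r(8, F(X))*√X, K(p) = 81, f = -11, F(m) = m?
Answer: 136059 + 15*I*√46 ≈ 1.3606e+5 + 101.73*I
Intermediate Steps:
r(a, c) = -11 + c + 9*a (r(a, c) = (-11 + 9*a) + c = -11 + c + 9*a)
w(X) = √X*(61 + X) (w(X) = (-11 + X + 9*8)*√X = (-11 + X + 72)*√X = (61 + X)*√X = √X*(61 + X))
((-350 + 869)*262 + w(-46)) + K(1686) = ((-350 + 869)*262 + √(-46)*(61 - 46)) + 81 = (519*262 + (I*√46)*15) + 81 = (135978 + 15*I*√46) + 81 = 136059 + 15*I*√46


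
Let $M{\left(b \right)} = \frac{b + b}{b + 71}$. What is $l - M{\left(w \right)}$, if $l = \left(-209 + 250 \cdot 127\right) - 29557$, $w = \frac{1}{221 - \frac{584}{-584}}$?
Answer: $\frac{31273790}{15763} \approx 1984.0$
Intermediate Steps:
$w = \frac{1}{222}$ ($w = \frac{1}{221 - -1} = \frac{1}{221 + 1} = \frac{1}{222} \approx 0.0045045$)
$M{\left(b \right)} = \frac{2 b}{71 + b}$
$l = 1984$ ($l = \left(-209 + 31750\right) - 29557 = 31541 - 29557 = 1984$)
$l - M{\left(w \right)} = 1984 - 2 \cdot \frac{1}{222} \frac{1}{71 + \frac{1}{222}} = 1984 - 2 \cdot \frac{1}{222} \frac{1}{\frac{15763}{222}} = 1984 - 2 \cdot \frac{1}{222} \cdot \frac{222}{15763} = 1984 - \frac{2}{15763} = \frac{31273790}{15763}$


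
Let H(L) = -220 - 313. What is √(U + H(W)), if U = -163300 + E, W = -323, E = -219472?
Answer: I*√383305 ≈ 619.12*I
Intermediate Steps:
H(L) = -533
U = -382772 (U = -163300 - 219472 = -382772)
√(U + H(W)) = √(-382772 - 533) = √(-383305) = I*√383305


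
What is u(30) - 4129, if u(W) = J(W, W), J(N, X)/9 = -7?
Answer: -4192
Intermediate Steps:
J(N, X) = -63 (J(N, X) = 9*(-7) = -63)
u(W) = -63
u(30) - 4129 = -63 - 4129 = -4192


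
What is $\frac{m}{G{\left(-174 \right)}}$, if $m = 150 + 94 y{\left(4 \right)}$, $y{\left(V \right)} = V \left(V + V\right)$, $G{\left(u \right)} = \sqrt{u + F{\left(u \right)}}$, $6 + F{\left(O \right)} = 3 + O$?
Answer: $- \frac{3158 i \sqrt{39}}{117} \approx - 168.56 i$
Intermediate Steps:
$F{\left(O \right)} = -3 + O$ ($F{\left(O \right)} = -6 + \left(3 + O\right) = -3 + O$)
$G{\left(u \right)} = \sqrt{-3 + 2 u}$ ($G{\left(u \right)} = \sqrt{u + \left(-3 + u\right)} = \sqrt{-3 + 2 u}$)
$y{\left(V \right)} = 2 V^{2}$ ($y{\left(V \right)} = V 2 V = 2 V^{2}$)
$m = 3158$ ($m = 150 + 94 \cdot 2 \cdot 4^{2} = 150 + 94 \cdot 2 \cdot 16 = 150 + 94 \cdot 32 = 150 + 3008 = 3158$)
$\frac{m}{G{\left(-174 \right)}} = \frac{3158}{\sqrt{-3 + 2 \left(-174\right)}} = \frac{3158}{\sqrt{-3 - 348}} = \frac{3158}{\sqrt{-351}} = \frac{3158}{3 i \sqrt{39}} = 3158 \left(- \frac{i \sqrt{39}}{117}\right) = - \frac{3158 i \sqrt{39}}{117}$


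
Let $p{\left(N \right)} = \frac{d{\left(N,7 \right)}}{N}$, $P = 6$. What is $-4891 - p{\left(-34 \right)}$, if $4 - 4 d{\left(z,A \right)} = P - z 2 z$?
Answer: $- \frac{331433}{68} \approx -4874.0$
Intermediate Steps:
$d{\left(z,A \right)} = - \frac{1}{2} + \frac{z^{2}}{2}$ ($d{\left(z,A \right)} = 1 - \frac{6 - z 2 z}{4} = 1 - \frac{6 - 2 z z}{4} = 1 - \frac{6 - 2 z^{2}}{4} = 1 + \left(- \frac{3}{2} + \frac{z^{2}}{2}\right) = - \frac{1}{2} + \frac{z^{2}}{2}$)
$p{\left(N \right)} = \frac{- \frac{1}{2} + \frac{N^{2}}{2}}{N}$
$-4891 - p{\left(-34 \right)} = -4891 - \frac{-1 + \left(-34\right)^{2}}{2 \left(-34\right)} = -4891 - \frac{1}{2} \left(- \frac{1}{34}\right) \left(-1 + 1156\right) = -4891 - \frac{1}{2} \left(- \frac{1}{34}\right) 1155 = -4891 - - \frac{1155}{68} = -4891 + \frac{1155}{68} = - \frac{331433}{68}$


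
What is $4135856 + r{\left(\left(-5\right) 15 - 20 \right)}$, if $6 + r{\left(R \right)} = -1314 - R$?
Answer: $4134631$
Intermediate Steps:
$r{\left(R \right)} = -1320 - R$ ($r{\left(R \right)} = -6 - \left(1314 + R\right) = -1320 - R$)
$4135856 + r{\left(\left(-5\right) 15 - 20 \right)} = 4135856 - \left(1300 - 75\right) = 4135856 - 1225 = 4134631$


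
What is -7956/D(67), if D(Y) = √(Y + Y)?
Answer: -3978*√134/67 ≈ -687.29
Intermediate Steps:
D(Y) = √2*√Y (D(Y) = √(2*Y) = √2*√Y)
-7956/D(67) = -7956*√134/134 = -3978*√134/67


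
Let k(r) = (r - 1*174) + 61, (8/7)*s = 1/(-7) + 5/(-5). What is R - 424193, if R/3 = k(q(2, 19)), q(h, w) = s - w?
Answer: -424592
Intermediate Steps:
s = -1 (s = 7*(1/(-7) + 5/(-5))/8 = 7*(1*(-1/7) + 5*(-1/5))/8 = 7*(-1/7 - 1)/8 = (7/8)*(-8/7) = -1)
q(h, w) = -1 - w
k(r) = -113 + r (k(r) = (r - 174) + 61 = (-174 + r) + 61 = -113 + r)
R = -399 (R = 3*(-113 + (-1 - 1*19)) = 3*(-113 + (-1 - 19)) = 3*(-113 - 20) = 3*(-133) = -399)
R - 424193 = -399 - 424193 = -424592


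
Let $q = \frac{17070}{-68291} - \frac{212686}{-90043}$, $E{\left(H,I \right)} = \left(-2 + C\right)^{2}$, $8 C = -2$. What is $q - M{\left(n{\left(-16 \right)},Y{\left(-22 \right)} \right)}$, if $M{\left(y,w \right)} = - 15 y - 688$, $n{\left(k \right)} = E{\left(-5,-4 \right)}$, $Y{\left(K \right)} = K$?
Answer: $\frac{75368573458255}{98386024208} \approx 766.05$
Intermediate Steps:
$C = - \frac{1}{4}$ ($C = \frac{1}{8} \left(-2\right) = - \frac{1}{4} \approx -0.25$)
$E{\left(H,I \right)} = \frac{81}{16}$ ($E{\left(H,I \right)} = \left(-2 - \frac{1}{4}\right)^{2} = \left(- \frac{9}{4}\right)^{2} = \frac{81}{16}$)
$q = \frac{12987505616}{6149126513}$ ($q = 17070 \left(- \frac{1}{68291}\right) - - \frac{212686}{90043} = - \frac{17070}{68291} + \frac{212686}{90043} = \frac{12987505616}{6149126513} \approx 2.1121$)
$n{\left(k \right)} = \frac{81}{16}$
$M{\left(y,w \right)} = -688 - 15 y$
$q - M{\left(n{\left(-16 \right)},Y{\left(-22 \right)} \right)} = \frac{12987505616}{6149126513} - \left(-688 - \frac{1215}{16}\right) = \frac{12987505616}{6149126513} - - \frac{12223}{16} = \frac{12987505616}{6149126513} + \frac{12223}{16} = \frac{75368573458255}{98386024208}$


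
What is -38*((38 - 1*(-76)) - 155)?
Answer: 1558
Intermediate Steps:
-38*((38 - 1*(-76)) - 155) = -38*((38 + 76) - 155) = -38*(114 - 155) = -38*(-41) = 1558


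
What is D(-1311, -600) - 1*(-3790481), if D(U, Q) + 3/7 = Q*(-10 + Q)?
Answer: 29095364/7 ≈ 4.1565e+6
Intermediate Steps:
D(U, Q) = -3/7 + Q*(-10 + Q)
D(-1311, -600) - 1*(-3790481) = (-3/7 + (-600)² - 10*(-600)) - 1*(-3790481) = (-3/7 + 360000 + 6000) + 3790481 = 2561997/7 + 3790481 = 29095364/7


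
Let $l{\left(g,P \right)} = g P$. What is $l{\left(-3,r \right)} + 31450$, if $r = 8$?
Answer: $31426$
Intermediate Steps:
$l{\left(g,P \right)} = P g$
$l{\left(-3,r \right)} + 31450 = 8 \left(-3\right) + 31450 = -24 + 31450 = 31426$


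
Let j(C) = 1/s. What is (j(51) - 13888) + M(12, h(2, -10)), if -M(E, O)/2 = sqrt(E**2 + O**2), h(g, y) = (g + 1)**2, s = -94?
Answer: -1308293/94 ≈ -13918.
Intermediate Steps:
h(g, y) = (1 + g)**2
j(C) = -1/94 (j(C) = 1/(-94) = -1/94)
M(E, O) = -2*sqrt(E**2 + O**2)
(j(51) - 13888) + M(12, h(2, -10)) = (-1/94 - 13888) - 2*sqrt(12**2 + ((1 + 2)**2)**2) = -1305473/94 - 2*sqrt(144 + (3**2)**2) = -1305473/94 - 2*sqrt(144 + 9**2) = -1305473/94 - 2*sqrt(144 + 81) = -1305473/94 - 2*sqrt(225) = -1305473/94 - 2*15 = -1305473/94 - 30 = -1308293/94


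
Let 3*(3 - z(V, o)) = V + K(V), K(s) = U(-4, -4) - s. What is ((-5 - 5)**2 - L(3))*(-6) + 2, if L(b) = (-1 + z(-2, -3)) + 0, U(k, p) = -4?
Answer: -578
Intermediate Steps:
K(s) = -4 - s
z(V, o) = 13/3 (z(V, o) = 3 - (V + (-4 - V))/3 = 3 - 1/3*(-4) = 3 + 4/3 = 13/3)
L(b) = 10/3 (L(b) = (-1 + 13/3) + 0 = 10/3 + 0 = 10/3)
((-5 - 5)**2 - L(3))*(-6) + 2 = ((-5 - 5)**2 - 1*10/3)*(-6) + 2 = ((-10)**2 - 10/3)*(-6) + 2 = (100 - 10/3)*(-6) + 2 = (290/3)*(-6) + 2 = -580 + 2 = -578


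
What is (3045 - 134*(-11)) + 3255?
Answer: 7774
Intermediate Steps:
(3045 - 134*(-11)) + 3255 = (3045 + 1474) + 3255 = 4519 + 3255 = 7774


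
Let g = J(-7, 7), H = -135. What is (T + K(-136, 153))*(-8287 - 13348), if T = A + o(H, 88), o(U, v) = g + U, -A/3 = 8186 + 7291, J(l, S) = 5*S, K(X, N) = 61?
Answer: 1005378450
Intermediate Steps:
g = 35 (g = 5*7 = 35)
A = -46431 (A = -3*(8186 + 7291) = -3*15477 = -46431)
o(U, v) = 35 + U
T = -46531 (T = -46431 + (35 - 135) = -46431 - 100 = -46531)
(T + K(-136, 153))*(-8287 - 13348) = (-46531 + 61)*(-8287 - 13348) = -46470*(-21635) = 1005378450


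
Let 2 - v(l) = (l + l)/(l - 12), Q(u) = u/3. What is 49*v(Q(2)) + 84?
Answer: 3192/17 ≈ 187.76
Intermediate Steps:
Q(u) = u/3 (Q(u) = u*(⅓) = u/3)
v(l) = 2 - 2*l/(-12 + l) (v(l) = 2 - (l + l)/(l - 12) = 2 - 2*l/(-12 + l))
49*v(Q(2)) + 84 = 49*(-24/(-12 + (⅓)*2)) + 84 = 49*(-24/(-12 + ⅔)) + 84 = 49*(-24/(-34/3)) + 84 = 49*(-24*(-3/34)) + 84 = 49*(36/17) + 84 = 1764/17 + 84 = 3192/17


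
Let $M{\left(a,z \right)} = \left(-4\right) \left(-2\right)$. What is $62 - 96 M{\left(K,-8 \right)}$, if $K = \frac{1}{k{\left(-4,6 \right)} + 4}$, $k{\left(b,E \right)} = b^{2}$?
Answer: $-706$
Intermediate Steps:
$K = \frac{1}{20}$ ($K = \frac{1}{\left(-4\right)^{2} + 4} = \frac{1}{16 + 4} = \frac{1}{20} \approx 0.05$)
$M{\left(a,z \right)} = 8$
$62 - 96 M{\left(K,-8 \right)} = 62 - 768 = -706$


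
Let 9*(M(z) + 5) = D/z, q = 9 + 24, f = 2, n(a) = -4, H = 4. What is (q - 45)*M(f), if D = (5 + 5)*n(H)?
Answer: 260/3 ≈ 86.667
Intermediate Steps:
q = 33
D = -40 (D = (5 + 5)*(-4) = 10*(-4) = -40)
M(z) = -5 - 40/(9*z) (M(z) = -5 + (-40/z)/9 = -5 - 40/(9*z))
(q - 45)*M(f) = (33 - 45)*(-5 - 40/9/2) = -12*(-5 - 40/9*1/2) = -12*(-5 - 20/9) = -12*(-65/9) = 260/3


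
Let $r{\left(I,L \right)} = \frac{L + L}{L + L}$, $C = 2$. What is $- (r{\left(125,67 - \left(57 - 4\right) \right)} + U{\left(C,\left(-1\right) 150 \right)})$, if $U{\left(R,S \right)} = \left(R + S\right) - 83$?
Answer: $230$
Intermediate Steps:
$U{\left(R,S \right)} = -83 + R + S$
$r{\left(I,L \right)} = 1$ ($r{\left(I,L \right)} = \frac{2 L}{2 L} = 2 L \frac{1}{2 L} = 1$)
$- (r{\left(125,67 - \left(57 - 4\right) \right)} + U{\left(C,\left(-1\right) 150 \right)}) = - (1 - 231) = \left(-1\right) \left(-230\right) = 230$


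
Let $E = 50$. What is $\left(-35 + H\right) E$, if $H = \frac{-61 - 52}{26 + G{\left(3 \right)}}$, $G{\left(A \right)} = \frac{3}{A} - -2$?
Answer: $- \frac{56400}{29} \approx -1944.8$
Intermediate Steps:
$G{\left(A \right)} = 2 + \frac{3}{A}$ ($G{\left(A \right)} = \frac{3}{A} + 2 = 2 + \frac{3}{A}$)
$H = - \frac{113}{29}$ ($H = \frac{-61 - 52}{26 + \left(2 + \frac{3}{3}\right)} = - \frac{113}{26 + \left(2 + 3 \cdot \frac{1}{3}\right)} = - \frac{113}{26 + \left(2 + 1\right)} = - \frac{113}{26 + 3} = - \frac{113}{29} \approx -3.8966$)
$\left(-35 + H\right) E = \left(-35 - \frac{113}{29}\right) 50 = \left(- \frac{1128}{29}\right) 50 = - \frac{56400}{29}$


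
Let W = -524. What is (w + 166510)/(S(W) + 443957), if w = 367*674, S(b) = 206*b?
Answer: 413868/336013 ≈ 1.2317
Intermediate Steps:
w = 247358
(w + 166510)/(S(W) + 443957) = (247358 + 166510)/(206*(-524) + 443957) = 413868/(-107944 + 443957) = 413868/336013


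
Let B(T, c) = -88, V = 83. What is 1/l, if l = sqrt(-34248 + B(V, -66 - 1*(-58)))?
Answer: -I*sqrt(2146)/8584 ≈ -0.0053967*I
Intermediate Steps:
l = 4*I*sqrt(2146) (l = sqrt(-34248 - 88) = sqrt(-34336) = 4*I*sqrt(2146) ≈ 185.3*I)
1/l = 1/(4*I*sqrt(2146)) = -I*sqrt(2146)/8584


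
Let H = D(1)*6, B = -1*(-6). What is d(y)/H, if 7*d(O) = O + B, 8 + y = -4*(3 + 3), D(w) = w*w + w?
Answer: -13/42 ≈ -0.30952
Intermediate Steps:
D(w) = w + w² (D(w) = w² + w = w + w²)
y = -32 (y = -8 - 4*(3 + 3) = -8 - 4*6 = -8 - 24 = -32)
B = 6
H = 12 (H = (1*(1 + 1))*6 = (1*2)*6 = 2*6 = 12)
d(O) = 6/7 + O/7 (d(O) = (O + 6)/7 = (6 + O)/7 = 6/7 + O/7)
d(y)/H = (6/7 + (⅐)*(-32))/12 = (6/7 - 32/7)*(1/12) = -26/7*1/12 = -13/42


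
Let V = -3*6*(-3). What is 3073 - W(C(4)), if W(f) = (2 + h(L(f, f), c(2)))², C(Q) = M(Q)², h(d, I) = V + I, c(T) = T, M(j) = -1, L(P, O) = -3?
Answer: -291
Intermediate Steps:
V = 54 (V = -18*(-3) = 54)
h(d, I) = 54 + I
C(Q) = 1 (C(Q) = (-1)² = 1)
W(f) = 3364 (W(f) = (2 + (54 + 2))² = (2 + 56)² = 58² = 3364)
3073 - W(C(4)) = 3073 - 1*3364 = 3073 - 3364 = -291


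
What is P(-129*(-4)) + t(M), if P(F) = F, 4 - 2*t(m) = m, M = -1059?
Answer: 2095/2 ≈ 1047.5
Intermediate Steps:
t(m) = 2 - m/2
P(-129*(-4)) + t(M) = -129*(-4) + (2 - ½*(-1059)) = 516 + (2 + 1059/2) = 516 + 1063/2 = 2095/2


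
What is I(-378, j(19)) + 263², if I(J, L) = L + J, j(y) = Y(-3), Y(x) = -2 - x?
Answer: 68792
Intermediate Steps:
j(y) = 1 (j(y) = -2 - 1*(-3) = -2 + 3 = 1)
I(J, L) = J + L
I(-378, j(19)) + 263² = (-378 + 1) + 263² = -377 + 69169 = 68792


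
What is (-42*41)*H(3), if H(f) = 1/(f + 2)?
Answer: -1722/5 ≈ -344.40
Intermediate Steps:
H(f) = 1/(2 + f)
(-42*41)*H(3) = (-42*41)/(2 + 3) = -1722/5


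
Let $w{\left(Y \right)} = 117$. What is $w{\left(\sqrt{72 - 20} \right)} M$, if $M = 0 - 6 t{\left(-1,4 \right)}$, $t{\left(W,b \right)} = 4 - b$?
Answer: $0$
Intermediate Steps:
$M = 0$ ($M = 0 - 6 \left(4 - 4\right) = 0 - 0 = 0 + 0 = 0$)
$w{\left(\sqrt{72 - 20} \right)} M = 117 \cdot 0 = 0$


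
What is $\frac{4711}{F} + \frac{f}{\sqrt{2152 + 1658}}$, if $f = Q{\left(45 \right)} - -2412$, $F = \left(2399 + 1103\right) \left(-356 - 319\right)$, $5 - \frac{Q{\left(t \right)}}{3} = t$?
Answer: $- \frac{4711}{2363850} + \frac{382 \sqrt{3810}}{635} \approx 37.13$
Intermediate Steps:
$Q{\left(t \right)} = 15 - 3 t$
$F = -2363850$ ($F = 3502 \left(-675\right) = -2363850$)
$f = 2292$ ($f = \left(15 - 135\right) - -2412 = \left(15 - 135\right) + 2412 = -120 + 2412 = 2292$)
$\frac{4711}{F} + \frac{f}{\sqrt{2152 + 1658}} = \frac{4711}{-2363850} + \frac{2292}{\sqrt{2152 + 1658}} = 4711 \left(- \frac{1}{2363850}\right) + \frac{2292}{\sqrt{3810}} = - \frac{4711}{2363850} + 2292 \frac{\sqrt{3810}}{3810} = - \frac{4711}{2363850} + \frac{382 \sqrt{3810}}{635}$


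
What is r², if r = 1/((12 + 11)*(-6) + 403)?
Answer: 1/70225 ≈ 1.4240e-5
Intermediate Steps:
r = 1/265 (r = 1/(23*(-6) + 403) = 1/(-138 + 403) = 1/265 ≈ 0.0037736)
r² = (1/265)² = 1/70225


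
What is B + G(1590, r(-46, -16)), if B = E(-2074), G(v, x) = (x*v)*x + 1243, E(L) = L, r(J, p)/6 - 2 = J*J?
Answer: 256774288929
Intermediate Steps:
r(J, p) = 12 + 6*J² (r(J, p) = 12 + 6*(J*J) = 12 + 6*J²)
G(v, x) = 1243 + v*x² (G(v, x) = (v*x)*x + 1243 = v*x² + 1243 = 1243 + v*x²)
B = -2074
B + G(1590, r(-46, -16)) = -2074 + (1243 + 1590*(12 + 6*(-46)²)²) = -2074 + (1243 + 1590*(12 + 6*2116)²) = -2074 + (1243 + 1590*(12 + 12696)²) = -2074 + (1243 + 1590*12708²) = -2074 + (1243 + 1590*161493264) = -2074 + (1243 + 256774289760) = -2074 + 256774291003 = 256774288929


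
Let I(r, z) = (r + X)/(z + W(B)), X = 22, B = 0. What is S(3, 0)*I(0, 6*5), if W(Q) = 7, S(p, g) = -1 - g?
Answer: -22/37 ≈ -0.59459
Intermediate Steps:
I(r, z) = (22 + r)/(7 + z) (I(r, z) = (r + 22)/(z + 7) = (22 + r)/(7 + z))
S(3, 0)*I(0, 6*5) = (-1 - 1*0)*((22 + 0)/(7 + 6*5)) = (-1 + 0)*(22/(7 + 30)) = -22/37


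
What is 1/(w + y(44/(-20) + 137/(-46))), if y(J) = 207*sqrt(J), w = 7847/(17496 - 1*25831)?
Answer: -130809490/30829576233503 - 125050005*I*sqrt(273930)/30829576233503 ≈ -4.243e-6 - 0.0021229*I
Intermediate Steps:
w = -7847/8335 (w = 7847/(17496 - 25831) = 7847/(-8335) = 7847*(-1/8335) = -7847/8335 ≈ -0.94145)
1/(w + y(44/(-20) + 137/(-46))) = 1/(-7847/8335 + 207*sqrt(44/(-20) + 137/(-46))) = 1/(-7847/8335 + 207*sqrt(44*(-1/20) + 137*(-1/46))) = 1/(-7847/8335 + 207*sqrt(-11/5 - 137/46)) = 1/(-7847/8335 + 207*sqrt(-1191/230)) = 1/(-7847/8335 + 207*(I*sqrt(273930)/230)) = 1/(-7847/8335 + 9*I*sqrt(273930)/10)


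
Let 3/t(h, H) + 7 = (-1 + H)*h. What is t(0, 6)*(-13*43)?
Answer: 1677/7 ≈ 239.57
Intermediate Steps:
t(h, H) = 3/(-7 + h*(-1 + H)) (t(h, H) = 3/(-7 + (-1 + H)*h) = 3/(-7 + h*(-1 + H)))
t(0, 6)*(-13*43) = (3/(-7 - 1*0 + 6*0))*(-13*43) = (3/(-7 + 0 + 0))*(-559) = (3/(-7))*(-559) = (3*(-⅐))*(-559) = -3/7*(-559) = 1677/7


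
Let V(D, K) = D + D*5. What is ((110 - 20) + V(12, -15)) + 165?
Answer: 327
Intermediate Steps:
V(D, K) = 6*D (V(D, K) = D + 5*D = 6*D)
((110 - 20) + V(12, -15)) + 165 = ((110 - 20) + 6*12) + 165 = (90 + 72) + 165 = 162 + 165 = 327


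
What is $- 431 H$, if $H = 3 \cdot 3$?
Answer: $-3879$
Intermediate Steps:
$H = 9$
$- 431 H = \left(-431\right) 9 = -3879$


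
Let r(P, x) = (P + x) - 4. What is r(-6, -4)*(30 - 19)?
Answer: -154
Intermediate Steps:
r(P, x) = -4 + P + x
r(-6, -4)*(30 - 19) = (-4 - 6 - 4)*(30 - 19) = -14*11 = -154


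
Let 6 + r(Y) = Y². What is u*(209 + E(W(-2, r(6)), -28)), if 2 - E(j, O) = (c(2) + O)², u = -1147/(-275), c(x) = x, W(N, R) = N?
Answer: -106671/55 ≈ -1939.5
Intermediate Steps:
r(Y) = -6 + Y²
u = 1147/275 (u = -1147*(-1/275) = 1147/275 ≈ 4.1709)
E(j, O) = 2 - (2 + O)²
u*(209 + E(W(-2, r(6)), -28)) = 1147*(209 + (2 - (2 - 28)²))/275 = 1147*(209 + (2 - 1*(-26)²))/275 = 1147*(209 + (2 - 1*676))/275 = 1147*(209 + (2 - 676))/275 = 1147*(209 - 674)/275 = (1147/275)*(-465) = -106671/55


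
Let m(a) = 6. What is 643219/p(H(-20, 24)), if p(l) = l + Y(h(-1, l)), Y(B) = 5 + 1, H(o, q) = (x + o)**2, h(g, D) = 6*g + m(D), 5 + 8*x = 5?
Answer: 643219/406 ≈ 1584.3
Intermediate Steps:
x = 0 (x = -5/8 + (1/8)*5 = -5/8 + 5/8 = 0)
h(g, D) = 6 + 6*g (h(g, D) = 6*g + 6 = 6 + 6*g)
H(o, q) = o**2 (H(o, q) = (0 + o)**2 = o**2)
Y(B) = 6
p(l) = 6 + l (p(l) = l + 6 = 6 + l)
643219/p(H(-20, 24)) = 643219/(6 + (-20)**2) = 643219/(6 + 400) = 643219/406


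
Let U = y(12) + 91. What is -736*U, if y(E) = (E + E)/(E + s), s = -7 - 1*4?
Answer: -84640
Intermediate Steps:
s = -11 (s = -7 - 4 = -11)
y(E) = 2*E/(-11 + E) (y(E) = (E + E)/(E - 11) = (2*E)/(-11 + E) = 2*E/(-11 + E))
U = 115 (U = 2*12/(-11 + 12) + 91 = 2*12/1 + 91 = 2*12*1 + 91 = 24 + 91 = 115)
-736*U = -736*115 = -84640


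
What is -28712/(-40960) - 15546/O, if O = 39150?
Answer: 2030461/6681600 ≈ 0.30389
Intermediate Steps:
-28712/(-40960) - 15546/O = -28712/(-40960) - 15546/39150 = -28712*(-1/40960) - 15546*1/39150 = 3589/5120 - 2591/6525 = 2030461/6681600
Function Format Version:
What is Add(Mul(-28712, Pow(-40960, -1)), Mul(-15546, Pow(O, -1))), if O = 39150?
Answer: Rational(2030461, 6681600) ≈ 0.30389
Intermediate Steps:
Add(Mul(-28712, Pow(-40960, -1)), Mul(-15546, Pow(O, -1))) = Add(Mul(-28712, Pow(-40960, -1)), Mul(-15546, Pow(39150, -1))) = Add(Mul(-28712, Rational(-1, 40960)), Mul(-15546, Rational(1, 39150))) = Add(Rational(3589, 5120), Rational(-2591, 6525)) = Rational(2030461, 6681600)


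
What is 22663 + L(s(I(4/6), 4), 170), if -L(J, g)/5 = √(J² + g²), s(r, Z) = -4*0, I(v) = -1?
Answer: 21813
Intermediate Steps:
s(r, Z) = 0
L(J, g) = -5*√(J² + g²)
22663 + L(s(I(4/6), 4), 170) = 22663 - 5*√(0² + 170²) = 22663 - 5*√(0 + 28900) = 22663 - 5*√28900 = 22663 - 5*170 = 22663 - 850 = 21813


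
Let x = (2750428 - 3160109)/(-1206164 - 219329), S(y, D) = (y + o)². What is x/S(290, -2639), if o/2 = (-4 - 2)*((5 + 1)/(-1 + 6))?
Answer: 10242025/2706845849812 ≈ 3.7837e-6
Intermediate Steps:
o = -72/5 (o = 2*((-4 - 2)*((5 + 1)/(-1 + 6))) = 2*(-36/5) = -72/5 ≈ -14.400)
S(y, D) = (-72/5 + y)² (S(y, D) = (y - 72/5)² = (-72/5 + y)²)
x = 409681/1425493 (x = -409681/(-1425493) = -409681*(-1/1425493) = 409681/1425493 ≈ 0.28740)
x/S(290, -2639) = 409681/(1425493*(((-72 + 5*290)²/25))) = 409681/(1425493*(((-72 + 1450)²/25))) = 409681/(1425493*(((1/25)*1378²))) = 409681/(1425493*(((1/25)*1898884))) = 409681/(1425493*(1898884/25)) = (409681/1425493)*(25/1898884) = 10242025/2706845849812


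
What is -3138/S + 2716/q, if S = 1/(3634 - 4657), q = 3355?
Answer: 10770136486/3355 ≈ 3.2102e+6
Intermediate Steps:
S = -1/1023 (S = 1/(-1023) = -1/1023 ≈ -0.00097752)
-3138/S + 2716/q = -3138/(-1/1023) + 2716/3355 = -3138*(-1023) + 2716*(1/3355) = 3210174 + 2716/3355 = 10770136486/3355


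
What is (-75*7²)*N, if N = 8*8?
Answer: -235200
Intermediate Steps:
N = 64
(-75*7²)*N = -75*7²*64 = -75*49*64 = -3675*64 = -235200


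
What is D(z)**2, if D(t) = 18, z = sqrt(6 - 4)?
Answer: 324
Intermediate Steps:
z = sqrt(2) ≈ 1.4142
D(z)**2 = 18**2 = 324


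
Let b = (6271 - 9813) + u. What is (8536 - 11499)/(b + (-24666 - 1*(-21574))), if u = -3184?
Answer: 2963/9818 ≈ 0.30179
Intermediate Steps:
b = -6726 (b = (6271 - 9813) - 3184 = -3542 - 3184 = -6726)
(8536 - 11499)/(b + (-24666 - 1*(-21574))) = (8536 - 11499)/(-6726 + (-24666 - 1*(-21574))) = -2963/(-6726 + (-24666 + 21574)) = -2963/(-6726 - 3092) = -2963/(-9818) = -2963*(-1/9818) = 2963/9818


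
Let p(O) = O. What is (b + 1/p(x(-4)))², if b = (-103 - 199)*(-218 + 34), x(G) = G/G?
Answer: 3087913761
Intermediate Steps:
x(G) = 1
b = 55568 (b = -302*(-184) = 55568)
(b + 1/p(x(-4)))² = (55568 + 1/1)² = (55568 + 1)² = 55569² = 3087913761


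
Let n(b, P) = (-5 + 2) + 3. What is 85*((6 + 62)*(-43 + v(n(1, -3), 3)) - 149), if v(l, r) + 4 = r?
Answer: -266985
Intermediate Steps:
n(b, P) = 0 (n(b, P) = -3 + 3 = 0)
v(l, r) = -4 + r
85*((6 + 62)*(-43 + v(n(1, -3), 3)) - 149) = 85*((6 + 62)*(-43 + (-4 + 3)) - 149) = 85*(68*(-43 - 1) - 149) = 85*(68*(-44) - 149) = 85*(-2992 - 149) = 85*(-3141) = -266985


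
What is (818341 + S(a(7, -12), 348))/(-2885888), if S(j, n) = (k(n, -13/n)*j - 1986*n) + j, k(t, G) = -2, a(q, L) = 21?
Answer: -15899/360736 ≈ -0.044074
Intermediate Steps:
S(j, n) = -j - 1986*n (S(j, n) = (-2*j - 1986*n) + j = (-1986*n - 2*j) + j = -j - 1986*n)
(818341 + S(a(7, -12), 348))/(-2885888) = (818341 + (-1*21 - 1986*348))/(-2885888) = (818341 + (-21 - 691128))*(-1/2885888) = (818341 - 691149)*(-1/2885888) = 127192*(-1/2885888) = -15899/360736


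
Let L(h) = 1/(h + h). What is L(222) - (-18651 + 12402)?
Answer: 2774557/444 ≈ 6249.0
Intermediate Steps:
L(h) = 1/(2*h)
L(222) - (-18651 + 12402) = (½)/222 - (-18651 + 12402) = (½)*(1/222) - 1*(-6249) = 1/444 + 6249 = 2774557/444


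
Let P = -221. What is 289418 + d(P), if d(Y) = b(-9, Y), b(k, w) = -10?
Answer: 289408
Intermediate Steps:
d(Y) = -10
289418 + d(P) = 289418 - 10 = 289408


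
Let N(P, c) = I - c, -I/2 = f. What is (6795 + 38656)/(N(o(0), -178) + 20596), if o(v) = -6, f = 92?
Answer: 45451/20590 ≈ 2.2074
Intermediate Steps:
I = -184 (I = -2*92 = -184)
N(P, c) = -184 - c
(6795 + 38656)/(N(o(0), -178) + 20596) = (6795 + 38656)/((-184 - 1*(-178)) + 20596) = 45451/((-184 + 178) + 20596) = 45451/(-6 + 20596) = 45451/20590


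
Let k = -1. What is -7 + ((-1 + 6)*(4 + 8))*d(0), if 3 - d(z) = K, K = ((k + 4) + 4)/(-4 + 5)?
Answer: -247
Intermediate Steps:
K = 7 (K = ((-1 + 4) + 4)/(-4 + 5) = (3 + 4)/1 = 7*1 = 7)
d(z) = -4 (d(z) = 3 - 1*7 = 3 - 7 = -4)
-7 + ((-1 + 6)*(4 + 8))*d(0) = -7 + ((-1 + 6)*(4 + 8))*(-4) = -7 + (5*12)*(-4) = -7 + 60*(-4) = -7 - 240 = -247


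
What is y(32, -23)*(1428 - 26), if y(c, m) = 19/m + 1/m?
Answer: -28040/23 ≈ -1219.1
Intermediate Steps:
y(c, m) = 20/m (y(c, m) = 19/m + 1/m = 20/m)
y(32, -23)*(1428 - 26) = (20/(-23))*(1428 - 26) = (20*(-1/23))*1402 = -20/23*1402 = -28040/23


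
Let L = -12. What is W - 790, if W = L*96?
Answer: -1942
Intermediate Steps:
W = -1152 (W = -12*96 = -1152)
W - 790 = -1152 - 790 = -1942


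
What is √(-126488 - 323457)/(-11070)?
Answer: -I*√449945/11070 ≈ -0.060594*I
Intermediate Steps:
√(-126488 - 323457)/(-11070) = √(-449945)*(-1/11070) = (I*√449945)*(-1/11070) = -I*√449945/11070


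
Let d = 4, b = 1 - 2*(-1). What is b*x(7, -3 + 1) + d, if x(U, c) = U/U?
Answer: 7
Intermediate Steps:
x(U, c) = 1
b = 3 (b = 1 + 2 = 3)
b*x(7, -3 + 1) + d = 3*1 + 4 = 3 + 4 = 7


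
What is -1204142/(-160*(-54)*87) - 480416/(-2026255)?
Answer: -207877964933/152309535840 ≈ -1.3648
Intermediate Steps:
-1204142/(-160*(-54)*87) - 480416/(-2026255) = -1204142/(8640*87) - 480416*(-1/2026255) = -1204142/751680 + 480416/2026255 = -1204142*1/751680 + 480416/2026255 = -602071/375840 + 480416/2026255 = -207877964933/152309535840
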